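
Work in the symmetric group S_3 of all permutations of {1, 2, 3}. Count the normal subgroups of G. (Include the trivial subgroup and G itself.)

G has 6 subgroups. Checking conjugation-invariance by order — order 1: 1/1 normal; order 2: 0/3 normal; order 3: 1/1 normal; order 6: 1/1 normal.
Total normal subgroups: 3.

3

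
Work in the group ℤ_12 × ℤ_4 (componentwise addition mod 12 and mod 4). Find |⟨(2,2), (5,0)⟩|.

|⟨(2,2)⟩| = 6 and |⟨(5,0)⟩| = 12, so |H| is a multiple of lcm(6, 12) = 12 and divides |G| = 48.
Closing under the operation: H = {(0,0), (0,2), (1,0), (1,2), (2,0), (2,2), (3,0), (3,2), (4,0), (4,2), (5,0), (5,2), (6,0), (6,2), (7,0), (7,2), (8,0), (8,2), (9,0), (9,2), (10,0), (10,2), (11,0), (11,2)}, so |H| = 24.

24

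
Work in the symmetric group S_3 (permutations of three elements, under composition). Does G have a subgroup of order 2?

Yes

2 | 6. A subgroup of order 2 is {e, (1 2)}.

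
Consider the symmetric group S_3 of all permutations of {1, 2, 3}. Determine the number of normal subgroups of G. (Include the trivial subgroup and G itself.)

3

G has 6 subgroups. Checking conjugation-invariance by order — order 1: 1/1 normal; order 2: 0/3 normal; order 3: 1/1 normal; order 6: 1/1 normal.
Total normal subgroups: 3.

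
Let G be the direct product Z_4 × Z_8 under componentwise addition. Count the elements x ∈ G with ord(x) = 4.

12

An element (a,b) has order lcm(ord(a), ord(b)); count pairs with lcm equal to 4.
Enumerating gives 12 such elements.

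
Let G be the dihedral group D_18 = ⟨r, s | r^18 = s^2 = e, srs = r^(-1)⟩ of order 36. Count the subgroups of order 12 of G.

3

|G| = 36 and 12 | 36, so subgroups of order 12 are possible by Lagrange.
The subgroups of order 12 are: {e, r^3, r^6, r^9, r^12, r^15, rs, r^4s, r^7s, r^10s, r^13s, r^16s}; {e, r^3, r^6, r^9, r^12, r^15, r^2s, r^5s, r^8s, r^11s, r^14s, r^17s}; {e, r^3, r^6, r^9, r^12, r^15, s, r^3s, r^6s, r^9s, r^12s, r^15s}.
So G has 3 subgroups of order 12.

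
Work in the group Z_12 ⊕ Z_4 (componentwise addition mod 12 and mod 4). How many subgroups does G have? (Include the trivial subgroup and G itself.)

30

|G| = 48, so by Lagrange every subgroup order divides 48. Divisors: 1, 2, 3, 4, 6, 8, 12, 16, 24, 48.
Subgroups by order — order 1: 1; order 2: 3; order 3: 1; order 4: 7; order 6: 3; order 8: 3; order 12: 7; order 16: 1; order 24: 3; order 48: 1.
Total: 1 + 3 + 1 + 7 + 3 + 3 + 7 + 1 + 3 + 1 = 30.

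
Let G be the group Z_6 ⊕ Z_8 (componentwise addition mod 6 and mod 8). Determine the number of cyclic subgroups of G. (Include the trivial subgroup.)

Each element a generates a cyclic subgroup ⟨a⟩; distinct elements may generate the same one (a cyclic group of order d has φ(d) generators).
Cyclic subgroups by order — order 1: 1; order 2: 3; order 3: 1; order 4: 2; order 6: 3; order 8: 2; order 12: 2; order 24: 2.
Total: 16.

16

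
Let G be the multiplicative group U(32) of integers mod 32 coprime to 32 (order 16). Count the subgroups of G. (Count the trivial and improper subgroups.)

|G| = 16, so by Lagrange every subgroup order divides 16. Divisors: 1, 2, 4, 8, 16.
Subgroups by order — order 1: 1; order 2: 3; order 4: 3; order 8: 3; order 16: 1.
Total: 1 + 3 + 3 + 3 + 1 = 11.

11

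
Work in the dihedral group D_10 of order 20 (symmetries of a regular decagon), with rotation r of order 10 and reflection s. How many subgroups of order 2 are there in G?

|G| = 20 and 2 | 20, so subgroups of order 2 are possible by Lagrange.
The subgroups of order 2 are: {e, r^2s}; {e, r^3s}; {e, r^4s}; {e, r^5}; … (11 in all).
So G has 11 subgroups of order 2.

11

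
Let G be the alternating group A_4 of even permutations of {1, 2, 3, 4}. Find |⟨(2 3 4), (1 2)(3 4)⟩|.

12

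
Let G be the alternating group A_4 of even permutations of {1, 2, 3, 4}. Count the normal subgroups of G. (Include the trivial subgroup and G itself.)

G has 10 subgroups. Checking conjugation-invariance by order — order 1: 1/1 normal; order 2: 0/3 normal; order 3: 0/4 normal; order 4: 1/1 normal; order 12: 1/1 normal.
Total normal subgroups: 3.

3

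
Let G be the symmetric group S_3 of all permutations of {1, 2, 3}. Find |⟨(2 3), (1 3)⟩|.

6

|⟨(2 3)⟩| = 2 and |⟨(1 3)⟩| = 2, so |H| is a multiple of lcm(2, 2) = 2 and divides |G| = 6.
Closing {(2 3), (1 3)} under the group operation gives all of G, so |H| = 6.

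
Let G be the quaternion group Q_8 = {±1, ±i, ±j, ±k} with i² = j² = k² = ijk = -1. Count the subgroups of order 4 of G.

3

|G| = 8 and 4 | 8, so subgroups of order 4 are possible by Lagrange.
The subgroups of order 4 are: {1, -1, i, -i}; {1, -1, j, -j}; {1, -1, k, -k}.
So G has 3 subgroups of order 4.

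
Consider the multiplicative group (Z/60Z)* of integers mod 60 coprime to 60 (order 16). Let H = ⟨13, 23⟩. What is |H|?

8

|⟨13⟩| = 4 and |⟨23⟩| = 4, so |H| is a multiple of lcm(4, 4) = 4 and divides |G| = 16.
Closing under the operation: H = {1, 11, 13, 23, 37, 47, 49, 59}, so |H| = 8.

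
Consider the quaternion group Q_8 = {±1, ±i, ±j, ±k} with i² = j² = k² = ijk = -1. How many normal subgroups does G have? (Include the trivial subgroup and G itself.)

6

G has 6 subgroups. Checking conjugation-invariance by order — order 1: 1/1 normal; order 2: 1/1 normal; order 4: 3/3 normal; order 8: 1/1 normal.
Total normal subgroups: 6.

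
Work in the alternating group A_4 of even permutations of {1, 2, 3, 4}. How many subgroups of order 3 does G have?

|G| = 12 and 3 | 12, so subgroups of order 3 are possible by Lagrange.
The subgroups of order 3 are: {e, (1 2 3), (1 3 2)}; {e, (1 2 4), (1 4 2)}; {e, (1 3 4), (1 4 3)}; {e, (2 3 4), (2 4 3)}.
So G has 4 subgroups of order 3.

4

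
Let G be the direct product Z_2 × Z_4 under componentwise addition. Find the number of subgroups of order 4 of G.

|G| = 8 and 4 | 8, so subgroups of order 4 are possible by Lagrange.
The subgroups of order 4 are: {(0,0), (0,1), (0,2), (0,3)}; {(0,0), (0,2), (1,0), (1,2)}; {(0,0), (0,2), (1,1), (1,3)}.
So G has 3 subgroups of order 4.

3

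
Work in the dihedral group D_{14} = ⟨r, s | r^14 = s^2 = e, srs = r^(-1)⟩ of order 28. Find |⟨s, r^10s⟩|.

14

|⟨s⟩| = 2 and |⟨r^10s⟩| = 2, so |H| is a multiple of lcm(2, 2) = 2 and divides |G| = 28.
Closing under the operation: H = {e, r^2, r^4, r^6, r^8, r^10, r^12, s, r^2s, r^4s, r^6s, r^8s, r^10s, r^12s}, so |H| = 14.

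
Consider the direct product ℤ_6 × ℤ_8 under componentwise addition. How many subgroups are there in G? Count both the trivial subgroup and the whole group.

22

|G| = 48, so by Lagrange every subgroup order divides 48. Divisors: 1, 2, 3, 4, 6, 8, 12, 16, 24, 48.
Subgroups by order — order 1: 1; order 2: 3; order 3: 1; order 4: 3; order 6: 3; order 8: 3; order 12: 3; order 16: 1; order 24: 3; order 48: 1.
Total: 1 + 3 + 1 + 3 + 3 + 3 + 3 + 1 + 3 + 1 = 22.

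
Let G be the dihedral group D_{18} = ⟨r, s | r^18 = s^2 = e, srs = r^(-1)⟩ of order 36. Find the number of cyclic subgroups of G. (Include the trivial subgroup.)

Group the elements of G by the cyclic subgroup they generate; each cyclic subgroup of order d accounts for φ(d) elements.
Cyclic subgroups by order — order 1: 1; order 2: 19; order 3: 1; order 6: 1; order 9: 1; order 18: 1.
Total: 24.

24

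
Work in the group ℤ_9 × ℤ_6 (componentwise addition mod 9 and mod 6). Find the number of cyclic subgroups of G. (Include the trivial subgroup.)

16

A cyclic subgroup of order d is generated by each of its φ(d) elements of order d, so the cyclic subgroups of order d number (#elements of order d)/φ(d).
Cyclic subgroups by order — order 1: 1; order 2: 1; order 3: 4; order 6: 4; order 9: 3; order 18: 3.
Total: 16.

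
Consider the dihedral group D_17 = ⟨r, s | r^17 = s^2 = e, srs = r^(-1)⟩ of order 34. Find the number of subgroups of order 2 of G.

|G| = 34 and 2 | 34, so subgroups of order 2 are possible by Lagrange.
The subgroups of order 2 are: {e, r^10s}; {e, r^11s}; {e, r^12s}; {e, r^13s}; … (17 in all).
So G has 17 subgroups of order 2.

17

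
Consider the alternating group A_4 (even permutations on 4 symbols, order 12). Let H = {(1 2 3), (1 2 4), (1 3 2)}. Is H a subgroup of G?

No

The identity e ∉ H, so H is not a subgroup.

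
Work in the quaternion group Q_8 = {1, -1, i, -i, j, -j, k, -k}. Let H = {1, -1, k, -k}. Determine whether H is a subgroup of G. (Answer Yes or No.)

Yes

|H| = 4 divides |G| = 8, consistent with Lagrange.
H contains the identity, every element's inverse is in H, and H is closed under ·: it is a subgroup.
In fact H = ⟨-k⟩.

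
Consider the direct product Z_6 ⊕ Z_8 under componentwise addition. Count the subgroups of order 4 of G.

3

|G| = 48 and 4 | 48, so subgroups of order 4 are possible by Lagrange.
The subgroups of order 4 are: {(0,0), (0,2), (0,4), (0,6)}; {(0,0), (0,4), (3,0), (3,4)}; {(0,0), (0,4), (3,2), (3,6)}.
So G has 3 subgroups of order 4.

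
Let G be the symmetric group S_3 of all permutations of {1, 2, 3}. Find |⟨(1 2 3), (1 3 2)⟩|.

3

|⟨(1 2 3)⟩| = 3 and |⟨(1 3 2)⟩| = 3, so |H| is a multiple of lcm(3, 3) = 3 and divides |G| = 6.
Closing under the operation: H = {e, (1 2 3), (1 3 2)}, so |H| = 3.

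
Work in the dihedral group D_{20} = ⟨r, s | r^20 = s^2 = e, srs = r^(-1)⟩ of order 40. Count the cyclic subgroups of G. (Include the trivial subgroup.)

A cyclic subgroup of order d is generated by each of its φ(d) elements of order d, so the cyclic subgroups of order d number (#elements of order d)/φ(d).
Cyclic subgroups by order — order 1: 1; order 2: 21; order 4: 1; order 5: 1; order 10: 1; order 20: 1.
Total: 26.

26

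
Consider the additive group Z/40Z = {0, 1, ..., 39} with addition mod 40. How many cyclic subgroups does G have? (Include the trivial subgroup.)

Group the elements of G by the cyclic subgroup they generate; each cyclic subgroup of order d accounts for φ(d) elements.
Cyclic subgroups by order — order 1: 1; order 2: 1; order 4: 1; order 5: 1; order 8: 1; order 10: 1; order 20: 1; order 40: 1.
Total: 8.

8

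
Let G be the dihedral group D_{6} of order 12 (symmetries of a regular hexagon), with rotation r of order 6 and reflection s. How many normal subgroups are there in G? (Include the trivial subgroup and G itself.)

7

G has 16 subgroups. Checking conjugation-invariance by order — order 1: 1/1 normal; order 2: 1/7 normal; order 3: 1/1 normal; order 4: 0/3 normal; order 6: 3/3 normal; order 12: 1/1 normal.
Total normal subgroups: 7.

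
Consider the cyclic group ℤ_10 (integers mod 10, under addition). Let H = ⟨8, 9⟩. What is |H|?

|⟨8⟩| = 5 and |⟨9⟩| = 10, so |H| is a multiple of lcm(5, 10) = 10 and divides |G| = 10.
Closing {8, 9} under the group operation gives all of G, so |H| = 10.

10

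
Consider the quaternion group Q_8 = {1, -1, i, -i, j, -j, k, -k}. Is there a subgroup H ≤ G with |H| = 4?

4 | 8. A subgroup of order 4 is {1, -1, i, -i}.

Yes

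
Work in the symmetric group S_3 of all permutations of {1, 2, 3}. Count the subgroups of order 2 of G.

3

|G| = 6 and 2 | 6, so subgroups of order 2 are possible by Lagrange.
The subgroups of order 2 are: {e, (1 2)}; {e, (1 3)}; {e, (2 3)}.
So G has 3 subgroups of order 2.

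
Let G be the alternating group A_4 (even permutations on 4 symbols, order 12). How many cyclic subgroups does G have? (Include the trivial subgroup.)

8

Each element a generates a cyclic subgroup ⟨a⟩; distinct elements may generate the same one (a cyclic group of order d has φ(d) generators).
Cyclic subgroups by order — order 1: 1; order 2: 3; order 3: 4.
Total: 8.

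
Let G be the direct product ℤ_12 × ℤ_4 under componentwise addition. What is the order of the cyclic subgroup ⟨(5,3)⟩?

The order of (5,3) in Z_12 × Z_4 is lcm(ord(5) in Z_12, ord(3) in Z_4).
ord(5) = 12 and ord(3) = 4, so |⟨(5,3)⟩| = lcm(12, 4) = 12.

12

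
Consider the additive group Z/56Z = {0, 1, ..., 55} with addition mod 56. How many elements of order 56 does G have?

24

In a cyclic group of order 56, the number of elements of order d (for d | 56) is φ(d).
φ(56) = 24.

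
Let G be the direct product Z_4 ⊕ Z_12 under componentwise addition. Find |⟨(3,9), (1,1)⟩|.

24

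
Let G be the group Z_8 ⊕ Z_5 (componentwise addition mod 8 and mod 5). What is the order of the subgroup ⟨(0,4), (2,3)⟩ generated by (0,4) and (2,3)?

|⟨(0,4)⟩| = 5 and |⟨(2,3)⟩| = 20, so |H| is a multiple of lcm(5, 20) = 20 and divides |G| = 40.
Closing under the operation: H = {(0,0), (0,1), (0,2), (0,3), (0,4), (2,0), (2,1), (2,2), (2,3), (2,4), (4,0), (4,1), (4,2), (4,3), (4,4), (6,0), (6,1), (6,2), (6,3), (6,4)}, so |H| = 20.

20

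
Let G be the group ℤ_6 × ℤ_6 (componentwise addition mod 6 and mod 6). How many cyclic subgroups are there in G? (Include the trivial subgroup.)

Each element a generates a cyclic subgroup ⟨a⟩; distinct elements may generate the same one (a cyclic group of order d has φ(d) generators).
Cyclic subgroups by order — order 1: 1; order 2: 3; order 3: 4; order 6: 12.
Total: 20.

20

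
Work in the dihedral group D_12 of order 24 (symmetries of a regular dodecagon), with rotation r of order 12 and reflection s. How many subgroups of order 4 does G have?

7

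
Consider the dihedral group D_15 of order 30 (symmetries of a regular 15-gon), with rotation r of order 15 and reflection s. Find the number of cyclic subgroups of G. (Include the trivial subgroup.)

19

Each element a generates a cyclic subgroup ⟨a⟩; distinct elements may generate the same one (a cyclic group of order d has φ(d) generators).
Cyclic subgroups by order — order 1: 1; order 2: 15; order 3: 1; order 5: 1; order 15: 1.
Total: 19.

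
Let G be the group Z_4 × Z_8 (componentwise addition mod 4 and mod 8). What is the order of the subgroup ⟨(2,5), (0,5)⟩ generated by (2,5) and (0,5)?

|⟨(2,5)⟩| = 8 and |⟨(0,5)⟩| = 8, so |H| is a multiple of lcm(8, 8) = 8 and divides |G| = 32.
Closing under the operation: H = {(0,0), (0,1), (0,2), (0,3), (0,4), (0,5), (0,6), (0,7), (2,0), (2,1), (2,2), (2,3), (2,4), (2,5), (2,6), (2,7)}, so |H| = 16.

16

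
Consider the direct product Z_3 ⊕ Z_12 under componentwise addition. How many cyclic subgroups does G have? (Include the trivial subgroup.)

Group the elements of G by the cyclic subgroup they generate; each cyclic subgroup of order d accounts for φ(d) elements.
Cyclic subgroups by order — order 1: 1; order 2: 1; order 3: 4; order 4: 1; order 6: 4; order 12: 4.
Total: 15.

15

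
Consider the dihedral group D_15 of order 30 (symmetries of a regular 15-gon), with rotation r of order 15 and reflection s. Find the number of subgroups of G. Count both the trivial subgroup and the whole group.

|G| = 30, so by Lagrange every subgroup order divides 30. Divisors: 1, 2, 3, 5, 6, 10, 15, 30.
Subgroups by order — order 1: 1; order 2: 15; order 3: 1; order 5: 1; order 6: 5; order 10: 3; order 15: 1; order 30: 1.
Total: 1 + 15 + 1 + 1 + 5 + 3 + 1 + 1 = 28.

28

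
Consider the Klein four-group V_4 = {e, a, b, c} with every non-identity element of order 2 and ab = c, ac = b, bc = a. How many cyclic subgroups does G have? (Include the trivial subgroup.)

4

A cyclic subgroup of order d is generated by each of its φ(d) elements of order d, so the cyclic subgroups of order d number (#elements of order d)/φ(d).
Cyclic subgroups by order — order 1: 1; order 2: 3.
Total: 4.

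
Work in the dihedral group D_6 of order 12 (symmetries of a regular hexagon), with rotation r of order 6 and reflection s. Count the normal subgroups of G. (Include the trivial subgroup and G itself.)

G has 16 subgroups. Checking conjugation-invariance by order — order 1: 1/1 normal; order 2: 1/7 normal; order 3: 1/1 normal; order 4: 0/3 normal; order 6: 3/3 normal; order 12: 1/1 normal.
Total normal subgroups: 7.

7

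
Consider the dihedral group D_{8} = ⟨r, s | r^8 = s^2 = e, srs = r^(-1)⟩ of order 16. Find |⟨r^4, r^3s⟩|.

4

|⟨r^4⟩| = 2 and |⟨r^3s⟩| = 2, so |H| is a multiple of lcm(2, 2) = 2 and divides |G| = 16.
Closing under the operation: H = {e, r^4, r^3s, r^7s}, so |H| = 4.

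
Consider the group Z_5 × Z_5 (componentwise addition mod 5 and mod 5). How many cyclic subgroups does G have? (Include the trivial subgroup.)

Group the elements of G by the cyclic subgroup they generate; each cyclic subgroup of order d accounts for φ(d) elements.
Cyclic subgroups by order — order 1: 1; order 5: 6.
Total: 7.

7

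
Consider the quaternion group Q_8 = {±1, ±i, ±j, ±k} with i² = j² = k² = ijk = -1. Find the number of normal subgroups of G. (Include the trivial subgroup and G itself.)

G has 6 subgroups. Checking conjugation-invariance by order — order 1: 1/1 normal; order 2: 1/1 normal; order 4: 3/3 normal; order 8: 1/1 normal.
Total normal subgroups: 6.

6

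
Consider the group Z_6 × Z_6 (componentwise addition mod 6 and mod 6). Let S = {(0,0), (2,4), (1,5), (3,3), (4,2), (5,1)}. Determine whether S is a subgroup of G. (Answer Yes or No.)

Yes

|S| = 6 divides |G| = 36, consistent with Lagrange.
S contains the identity, every element's inverse is in S, and S is closed under +: it is a subgroup.
In fact S = ⟨(1,5)⟩.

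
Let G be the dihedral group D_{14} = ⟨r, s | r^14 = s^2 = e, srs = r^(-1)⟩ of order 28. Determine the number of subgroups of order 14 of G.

3

|G| = 28 and 14 | 28, so subgroups of order 14 are possible by Lagrange.
The subgroups of order 14 are: {e, r, r^2, r^3, r^4, r^5, r^6, r^7, r^8, r^9, r^10, r^11, r^12, r^13}; {e, r^2, r^4, r^6, r^8, r^10, r^12, s, r^2s, r^4s, r^6s, r^8s, r^10s, r^12s}; {e, r^2, r^4, r^6, r^8, r^10, r^12, rs, r^3s, r^5s, r^7s, r^9s, r^11s, r^13s}.
So G has 3 subgroups of order 14.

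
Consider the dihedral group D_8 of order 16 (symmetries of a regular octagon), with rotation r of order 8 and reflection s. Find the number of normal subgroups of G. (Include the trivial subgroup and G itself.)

7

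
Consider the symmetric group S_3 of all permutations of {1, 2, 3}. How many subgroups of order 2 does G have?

|G| = 6 and 2 | 6, so subgroups of order 2 are possible by Lagrange.
The subgroups of order 2 are: {e, (1 2)}; {e, (1 3)}; {e, (2 3)}.
So G has 3 subgroups of order 2.

3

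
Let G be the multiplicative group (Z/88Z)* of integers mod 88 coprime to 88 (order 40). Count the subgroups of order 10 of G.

7

|G| = 40 and 10 | 40, so subgroups of order 10 are possible by Lagrange.
The subgroups of order 10 are: {1, 9, 13, 21, 25, 29, 49, 61, 81, 85}; {1, 9, 15, 23, 25, 31, 47, 49, 71, 81}; {1, 9, 17, 25, 41, 49, 57, 65, 73, 81}; {1, 9, 19, 25, 35, 43, 49, 51, 81, 83}; … (7 in all).
So G has 7 subgroups of order 10.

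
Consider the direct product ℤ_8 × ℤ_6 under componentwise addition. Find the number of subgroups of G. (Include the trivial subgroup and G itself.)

22

|G| = 48, so by Lagrange every subgroup order divides 48. Divisors: 1, 2, 3, 4, 6, 8, 12, 16, 24, 48.
Subgroups by order — order 1: 1; order 2: 3; order 3: 1; order 4: 3; order 6: 3; order 8: 3; order 12: 3; order 16: 1; order 24: 3; order 48: 1.
Total: 1 + 3 + 1 + 3 + 3 + 3 + 3 + 1 + 3 + 1 = 22.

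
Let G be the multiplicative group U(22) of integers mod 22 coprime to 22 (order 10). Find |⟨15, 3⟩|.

|⟨15⟩| = 5 and |⟨3⟩| = 5, so |H| is a multiple of lcm(5, 5) = 5 and divides |G| = 10.
Closing under the operation: H = {1, 3, 5, 9, 15}, so |H| = 5.

5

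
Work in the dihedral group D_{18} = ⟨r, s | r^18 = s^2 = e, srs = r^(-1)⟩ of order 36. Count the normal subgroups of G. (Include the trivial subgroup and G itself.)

9

G has 45 subgroups. Checking conjugation-invariance by order — order 1: 1/1 normal; order 2: 1/19 normal; order 3: 1/1 normal; order 4: 0/9 normal; order 6: 1/7 normal; order 9: 1/1 normal; order 12: 0/3 normal; order 18: 3/3 normal; order 36: 1/1 normal.
Total normal subgroups: 9.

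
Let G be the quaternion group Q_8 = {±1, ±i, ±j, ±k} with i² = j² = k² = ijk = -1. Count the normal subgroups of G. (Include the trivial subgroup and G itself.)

G has 6 subgroups. Checking conjugation-invariance by order — order 1: 1/1 normal; order 2: 1/1 normal; order 4: 3/3 normal; order 8: 1/1 normal.
Total normal subgroups: 6.

6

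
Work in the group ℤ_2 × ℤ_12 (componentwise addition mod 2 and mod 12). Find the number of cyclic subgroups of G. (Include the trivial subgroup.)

12

A cyclic subgroup of order d is generated by each of its φ(d) elements of order d, so the cyclic subgroups of order d number (#elements of order d)/φ(d).
Cyclic subgroups by order — order 1: 1; order 2: 3; order 3: 1; order 4: 2; order 6: 3; order 12: 2.
Total: 12.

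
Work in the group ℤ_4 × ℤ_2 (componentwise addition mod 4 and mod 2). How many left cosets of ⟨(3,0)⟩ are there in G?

|⟨(3,0)⟩| = 4 and |G| = 8.
By Lagrange, [G : H] = |G|/|H| = 8/4 = 2.

2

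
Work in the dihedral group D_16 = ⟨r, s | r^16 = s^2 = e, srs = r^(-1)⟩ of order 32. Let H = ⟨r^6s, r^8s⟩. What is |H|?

16

|⟨r^6s⟩| = 2 and |⟨r^8s⟩| = 2, so |H| is a multiple of lcm(2, 2) = 2 and divides |G| = 32.
Closing under the operation: H = {e, r^2, r^4, r^6, r^8, r^10, r^12, r^14, s, r^2s, r^4s, r^6s, r^8s, r^10s, r^12s, r^14s}, so |H| = 16.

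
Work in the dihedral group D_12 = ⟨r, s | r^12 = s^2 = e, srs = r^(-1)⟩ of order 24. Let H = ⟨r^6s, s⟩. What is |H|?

4

|⟨r^6s⟩| = 2 and |⟨s⟩| = 2, so |H| is a multiple of lcm(2, 2) = 2 and divides |G| = 24.
Closing under the operation: H = {e, r^6, s, r^6s}, so |H| = 4.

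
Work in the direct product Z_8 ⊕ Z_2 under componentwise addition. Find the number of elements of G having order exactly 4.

An element (a,b) has order lcm(ord(a), ord(b)); count pairs with lcm equal to 4.
Enumerating gives 4 such elements.

4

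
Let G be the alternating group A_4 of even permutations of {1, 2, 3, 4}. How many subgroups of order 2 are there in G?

|G| = 12 and 2 | 12, so subgroups of order 2 are possible by Lagrange.
The subgroups of order 2 are: {e, (1 2)(3 4)}; {e, (1 3)(2 4)}; {e, (1 4)(2 3)}.
So G has 3 subgroups of order 2.

3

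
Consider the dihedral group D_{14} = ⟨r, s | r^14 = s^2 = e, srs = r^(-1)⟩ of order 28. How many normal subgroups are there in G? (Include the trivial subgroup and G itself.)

G has 28 subgroups. Checking conjugation-invariance by order — order 1: 1/1 normal; order 2: 1/15 normal; order 4: 0/7 normal; order 7: 1/1 normal; order 14: 3/3 normal; order 28: 1/1 normal.
Total normal subgroups: 7.

7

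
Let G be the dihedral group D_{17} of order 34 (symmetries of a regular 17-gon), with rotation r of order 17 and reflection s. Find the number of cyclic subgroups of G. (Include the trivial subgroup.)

Group the elements of G by the cyclic subgroup they generate; each cyclic subgroup of order d accounts for φ(d) elements.
Cyclic subgroups by order — order 1: 1; order 2: 17; order 17: 1.
Total: 19.

19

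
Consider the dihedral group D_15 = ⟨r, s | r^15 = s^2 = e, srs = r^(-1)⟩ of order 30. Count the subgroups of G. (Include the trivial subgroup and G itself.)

|G| = 30, so by Lagrange every subgroup order divides 30. Divisors: 1, 2, 3, 5, 6, 10, 15, 30.
Subgroups by order — order 1: 1; order 2: 15; order 3: 1; order 5: 1; order 6: 5; order 10: 3; order 15: 1; order 30: 1.
Total: 1 + 15 + 1 + 1 + 5 + 3 + 1 + 1 = 28.

28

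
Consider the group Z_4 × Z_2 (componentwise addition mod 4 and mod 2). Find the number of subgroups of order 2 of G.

3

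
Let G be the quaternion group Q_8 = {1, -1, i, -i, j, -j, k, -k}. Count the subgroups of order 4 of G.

3

|G| = 8 and 4 | 8, so subgroups of order 4 are possible by Lagrange.
The subgroups of order 4 are: {1, -1, i, -i}; {1, -1, j, -j}; {1, -1, k, -k}.
So G has 3 subgroups of order 4.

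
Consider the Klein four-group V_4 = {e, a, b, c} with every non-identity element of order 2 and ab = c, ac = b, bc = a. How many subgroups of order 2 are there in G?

3

|G| = 4 and 2 | 4, so subgroups of order 2 are possible by Lagrange.
The subgroups of order 2 are: {e, a}; {e, b}; {e, c}.
So G has 3 subgroups of order 2.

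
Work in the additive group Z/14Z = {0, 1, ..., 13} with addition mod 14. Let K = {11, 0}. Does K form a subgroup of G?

No

11 ∈ K but its inverse 3 ∉ K, so K is not a subgroup.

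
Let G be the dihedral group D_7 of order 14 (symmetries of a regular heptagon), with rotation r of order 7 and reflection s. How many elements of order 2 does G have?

7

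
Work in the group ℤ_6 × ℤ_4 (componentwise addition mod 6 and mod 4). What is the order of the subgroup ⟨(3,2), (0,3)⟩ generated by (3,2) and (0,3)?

8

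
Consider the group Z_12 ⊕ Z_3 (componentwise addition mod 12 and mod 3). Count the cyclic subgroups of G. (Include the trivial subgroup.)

15

Group the elements of G by the cyclic subgroup they generate; each cyclic subgroup of order d accounts for φ(d) elements.
Cyclic subgroups by order — order 1: 1; order 2: 1; order 3: 4; order 4: 1; order 6: 4; order 12: 4.
Total: 15.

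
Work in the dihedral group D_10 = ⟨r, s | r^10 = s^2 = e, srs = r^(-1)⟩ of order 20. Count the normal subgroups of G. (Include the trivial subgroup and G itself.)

7

G has 22 subgroups. Checking conjugation-invariance by order — order 1: 1/1 normal; order 2: 1/11 normal; order 4: 0/5 normal; order 5: 1/1 normal; order 10: 3/3 normal; order 20: 1/1 normal.
Total normal subgroups: 7.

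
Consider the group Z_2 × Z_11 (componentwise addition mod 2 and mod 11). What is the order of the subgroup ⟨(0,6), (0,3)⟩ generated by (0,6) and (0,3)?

11

|⟨(0,6)⟩| = 11 and |⟨(0,3)⟩| = 11, so |H| is a multiple of lcm(11, 11) = 11 and divides |G| = 22.
Closing under the operation: H = {(0,0), (0,1), (0,2), (0,3), (0,4), (0,5), (0,6), (0,7), (0,8), (0,9), (0,10)}, so |H| = 11.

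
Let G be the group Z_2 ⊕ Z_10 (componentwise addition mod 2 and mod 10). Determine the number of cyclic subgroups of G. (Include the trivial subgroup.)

Each element a generates a cyclic subgroup ⟨a⟩; distinct elements may generate the same one (a cyclic group of order d has φ(d) generators).
Cyclic subgroups by order — order 1: 1; order 2: 3; order 5: 1; order 10: 3.
Total: 8.

8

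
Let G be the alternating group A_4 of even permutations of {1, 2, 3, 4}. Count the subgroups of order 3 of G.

4

|G| = 12 and 3 | 12, so subgroups of order 3 are possible by Lagrange.
The subgroups of order 3 are: {e, (1 2 3), (1 3 2)}; {e, (1 2 4), (1 4 2)}; {e, (1 3 4), (1 4 3)}; {e, (2 3 4), (2 4 3)}.
So G has 4 subgroups of order 3.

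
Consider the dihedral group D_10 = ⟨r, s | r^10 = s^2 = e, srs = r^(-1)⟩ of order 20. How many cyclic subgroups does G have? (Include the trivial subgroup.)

14

Each element a generates a cyclic subgroup ⟨a⟩; distinct elements may generate the same one (a cyclic group of order d has φ(d) generators).
Cyclic subgroups by order — order 1: 1; order 2: 11; order 5: 1; order 10: 1.
Total: 14.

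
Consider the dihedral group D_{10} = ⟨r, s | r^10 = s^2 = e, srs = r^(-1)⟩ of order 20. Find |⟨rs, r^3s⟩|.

|⟨rs⟩| = 2 and |⟨r^3s⟩| = 2, so |H| is a multiple of lcm(2, 2) = 2 and divides |G| = 20.
Closing under the operation: H = {e, r^2, r^4, r^6, r^8, rs, r^3s, r^5s, r^7s, r^9s}, so |H| = 10.

10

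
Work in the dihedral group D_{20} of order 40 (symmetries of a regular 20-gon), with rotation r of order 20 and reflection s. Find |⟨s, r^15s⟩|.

8

|⟨s⟩| = 2 and |⟨r^15s⟩| = 2, so |H| is a multiple of lcm(2, 2) = 2 and divides |G| = 40.
Closing under the operation: H = {e, r^5, r^10, r^15, s, r^5s, r^10s, r^15s}, so |H| = 8.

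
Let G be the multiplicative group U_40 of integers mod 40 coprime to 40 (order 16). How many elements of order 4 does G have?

8

The elements of order 4 are: 3, 7, 13, 17, 23, 27, 33, 37.
That's 8.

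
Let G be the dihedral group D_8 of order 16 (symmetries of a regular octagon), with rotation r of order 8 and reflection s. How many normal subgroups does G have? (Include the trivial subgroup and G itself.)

7

G has 19 subgroups. Checking conjugation-invariance by order — order 1: 1/1 normal; order 2: 1/9 normal; order 4: 1/5 normal; order 8: 3/3 normal; order 16: 1/1 normal.
Total normal subgroups: 7.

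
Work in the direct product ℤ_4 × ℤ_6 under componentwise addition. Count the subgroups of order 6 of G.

|G| = 24 and 6 | 24, so subgroups of order 6 are possible by Lagrange.
The subgroups of order 6 are: {(0,0), (0,1), (0,2), (0,3), (0,4), (0,5)}; {(0,0), (0,2), (0,4), (2,0), (2,2), (2,4)}; {(0,0), (0,2), (0,4), (2,1), (2,3), (2,5)}.
So G has 3 subgroups of order 6.

3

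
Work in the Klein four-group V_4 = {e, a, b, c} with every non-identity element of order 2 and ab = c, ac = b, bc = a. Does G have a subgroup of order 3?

No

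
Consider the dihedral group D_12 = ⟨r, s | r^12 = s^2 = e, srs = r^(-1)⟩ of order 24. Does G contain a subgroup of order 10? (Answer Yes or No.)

No

10 does not divide |G| = 24, so by Lagrange no subgroup of order 10 exists.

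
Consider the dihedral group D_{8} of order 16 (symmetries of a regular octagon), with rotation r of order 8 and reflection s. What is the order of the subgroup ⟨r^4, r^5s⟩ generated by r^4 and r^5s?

4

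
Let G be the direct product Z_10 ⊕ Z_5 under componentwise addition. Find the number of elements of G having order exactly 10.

24

An element (a,b) has order lcm(ord(a), ord(b)); count pairs with lcm equal to 10.
Enumerating gives 24 such elements.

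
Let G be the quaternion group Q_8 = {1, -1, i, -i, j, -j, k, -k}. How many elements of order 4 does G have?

6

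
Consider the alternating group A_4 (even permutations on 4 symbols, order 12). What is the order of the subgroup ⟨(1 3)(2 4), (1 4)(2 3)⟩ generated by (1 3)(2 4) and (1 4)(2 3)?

4

|⟨(1 3)(2 4)⟩| = 2 and |⟨(1 4)(2 3)⟩| = 2, so |H| is a multiple of lcm(2, 2) = 2 and divides |G| = 12.
Closing under the operation: H = {e, (1 2)(3 4), (1 3)(2 4), (1 4)(2 3)}, so |H| = 4.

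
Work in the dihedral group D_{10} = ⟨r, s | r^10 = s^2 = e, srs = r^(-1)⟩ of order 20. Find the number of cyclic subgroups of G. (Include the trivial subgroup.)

A cyclic subgroup of order d is generated by each of its φ(d) elements of order d, so the cyclic subgroups of order d number (#elements of order d)/φ(d).
Cyclic subgroups by order — order 1: 1; order 2: 11; order 5: 1; order 10: 1.
Total: 14.

14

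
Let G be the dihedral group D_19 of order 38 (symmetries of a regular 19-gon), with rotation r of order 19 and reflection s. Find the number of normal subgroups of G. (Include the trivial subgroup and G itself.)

3

G has 22 subgroups. Checking conjugation-invariance by order — order 1: 1/1 normal; order 2: 0/19 normal; order 19: 1/1 normal; order 38: 1/1 normal.
Total normal subgroups: 3.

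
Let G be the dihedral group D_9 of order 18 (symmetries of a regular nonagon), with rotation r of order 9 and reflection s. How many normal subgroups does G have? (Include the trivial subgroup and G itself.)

G has 16 subgroups. Checking conjugation-invariance by order — order 1: 1/1 normal; order 2: 0/9 normal; order 3: 1/1 normal; order 6: 0/3 normal; order 9: 1/1 normal; order 18: 1/1 normal.
Total normal subgroups: 4.

4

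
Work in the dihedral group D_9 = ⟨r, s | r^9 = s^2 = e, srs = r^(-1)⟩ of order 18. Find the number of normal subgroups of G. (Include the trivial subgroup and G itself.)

G has 16 subgroups. Checking conjugation-invariance by order — order 1: 1/1 normal; order 2: 0/9 normal; order 3: 1/1 normal; order 6: 0/3 normal; order 9: 1/1 normal; order 18: 1/1 normal.
Total normal subgroups: 4.

4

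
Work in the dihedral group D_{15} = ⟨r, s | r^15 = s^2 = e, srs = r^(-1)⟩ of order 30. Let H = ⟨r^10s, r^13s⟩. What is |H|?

|⟨r^10s⟩| = 2 and |⟨r^13s⟩| = 2, so |H| is a multiple of lcm(2, 2) = 2 and divides |G| = 30.
Closing under the operation: H = {e, r^3, r^6, r^9, r^12, rs, r^4s, r^7s, r^10s, r^13s}, so |H| = 10.

10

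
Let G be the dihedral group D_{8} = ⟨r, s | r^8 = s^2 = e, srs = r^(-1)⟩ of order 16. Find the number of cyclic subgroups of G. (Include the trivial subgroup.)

12

A cyclic subgroup of order d is generated by each of its φ(d) elements of order d, so the cyclic subgroups of order d number (#elements of order d)/φ(d).
Cyclic subgroups by order — order 1: 1; order 2: 9; order 4: 1; order 8: 1.
Total: 12.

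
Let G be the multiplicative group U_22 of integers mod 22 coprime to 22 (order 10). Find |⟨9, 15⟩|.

|⟨9⟩| = 5 and |⟨15⟩| = 5, so |H| is a multiple of lcm(5, 5) = 5 and divides |G| = 10.
Closing under the operation: H = {1, 3, 5, 9, 15}, so |H| = 5.

5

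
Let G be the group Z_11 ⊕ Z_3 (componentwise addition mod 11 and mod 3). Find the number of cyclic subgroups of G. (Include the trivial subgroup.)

Group the elements of G by the cyclic subgroup they generate; each cyclic subgroup of order d accounts for φ(d) elements.
Cyclic subgroups by order — order 1: 1; order 3: 1; order 11: 1; order 33: 1.
Total: 4.

4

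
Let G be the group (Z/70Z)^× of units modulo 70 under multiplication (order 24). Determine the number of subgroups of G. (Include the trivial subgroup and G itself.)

|G| = 24, so by Lagrange every subgroup order divides 24. Divisors: 1, 2, 3, 4, 6, 8, 12, 24.
Subgroups by order — order 1: 1; order 2: 3; order 3: 1; order 4: 3; order 6: 3; order 8: 1; order 12: 3; order 24: 1.
Total: 1 + 3 + 1 + 3 + 3 + 1 + 3 + 1 = 16.

16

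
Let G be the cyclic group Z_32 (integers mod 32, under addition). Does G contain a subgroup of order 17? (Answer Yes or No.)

17 does not divide |G| = 32, so by Lagrange no subgroup of order 17 exists.

No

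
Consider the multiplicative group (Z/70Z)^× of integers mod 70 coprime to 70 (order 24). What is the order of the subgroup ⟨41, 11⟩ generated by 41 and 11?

6

|⟨41⟩| = 2 and |⟨11⟩| = 3, so |H| is a multiple of lcm(2, 3) = 6 and divides |G| = 24.
Closing under the operation: H = {1, 11, 31, 41, 51, 61}, so |H| = 6.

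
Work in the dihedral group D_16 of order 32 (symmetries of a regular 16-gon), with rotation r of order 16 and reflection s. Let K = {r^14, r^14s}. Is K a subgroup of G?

The identity e ∉ K, so K is not a subgroup.

No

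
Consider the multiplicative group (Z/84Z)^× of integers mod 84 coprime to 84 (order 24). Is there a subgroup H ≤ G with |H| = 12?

12 | 24. A subgroup of order 12 is {1, 11, 13, 23, 25, 37, 47, 59, 61, 71, 73, 83}.

Yes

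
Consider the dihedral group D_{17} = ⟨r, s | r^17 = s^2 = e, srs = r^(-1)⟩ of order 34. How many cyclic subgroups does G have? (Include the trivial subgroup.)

19

Each element a generates a cyclic subgroup ⟨a⟩; distinct elements may generate the same one (a cyclic group of order d has φ(d) generators).
Cyclic subgroups by order — order 1: 1; order 2: 17; order 17: 1.
Total: 19.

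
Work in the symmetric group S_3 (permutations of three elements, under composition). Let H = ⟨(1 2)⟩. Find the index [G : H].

|⟨(1 2)⟩| = 2 and |G| = 6.
By Lagrange, [G : H] = |G|/|H| = 6/2 = 3.

3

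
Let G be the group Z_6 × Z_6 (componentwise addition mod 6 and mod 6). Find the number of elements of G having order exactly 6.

An element (a,b) has order lcm(ord(a), ord(b)); count pairs with lcm equal to 6.
Enumerating gives 24 such elements.

24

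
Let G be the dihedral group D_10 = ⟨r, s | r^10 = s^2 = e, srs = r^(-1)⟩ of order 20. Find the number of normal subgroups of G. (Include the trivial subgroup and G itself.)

G has 22 subgroups. Checking conjugation-invariance by order — order 1: 1/1 normal; order 2: 1/11 normal; order 4: 0/5 normal; order 5: 1/1 normal; order 10: 3/3 normal; order 20: 1/1 normal.
Total normal subgroups: 7.

7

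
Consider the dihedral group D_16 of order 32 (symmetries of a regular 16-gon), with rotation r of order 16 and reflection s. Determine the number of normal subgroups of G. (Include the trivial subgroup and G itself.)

8

G has 36 subgroups. Checking conjugation-invariance by order — order 1: 1/1 normal; order 2: 1/17 normal; order 4: 1/9 normal; order 8: 1/5 normal; order 16: 3/3 normal; order 32: 1/1 normal.
Total normal subgroups: 8.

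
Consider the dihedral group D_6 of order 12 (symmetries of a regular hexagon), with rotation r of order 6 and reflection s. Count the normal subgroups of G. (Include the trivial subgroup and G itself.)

G has 16 subgroups. Checking conjugation-invariance by order — order 1: 1/1 normal; order 2: 1/7 normal; order 3: 1/1 normal; order 4: 0/3 normal; order 6: 3/3 normal; order 12: 1/1 normal.
Total normal subgroups: 7.

7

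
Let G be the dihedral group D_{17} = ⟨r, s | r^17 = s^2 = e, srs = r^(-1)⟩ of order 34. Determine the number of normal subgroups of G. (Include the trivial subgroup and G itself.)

3

G has 20 subgroups. Checking conjugation-invariance by order — order 1: 1/1 normal; order 2: 0/17 normal; order 17: 1/1 normal; order 34: 1/1 normal.
Total normal subgroups: 3.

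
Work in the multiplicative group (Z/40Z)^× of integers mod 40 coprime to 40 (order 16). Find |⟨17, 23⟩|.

8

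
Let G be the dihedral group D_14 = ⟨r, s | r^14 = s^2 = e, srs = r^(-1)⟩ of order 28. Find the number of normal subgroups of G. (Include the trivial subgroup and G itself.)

7

G has 28 subgroups. Checking conjugation-invariance by order — order 1: 1/1 normal; order 2: 1/15 normal; order 4: 0/7 normal; order 7: 1/1 normal; order 14: 3/3 normal; order 28: 1/1 normal.
Total normal subgroups: 7.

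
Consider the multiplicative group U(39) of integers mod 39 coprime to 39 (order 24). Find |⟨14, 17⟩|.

|⟨14⟩| = 2 and |⟨17⟩| = 6, so |H| is a multiple of lcm(2, 6) = 6 and divides |G| = 24.
Closing under the operation: H = {1, 4, 10, 14, 16, 17, 22, 23, 25, 29, 35, 38}, so |H| = 12.

12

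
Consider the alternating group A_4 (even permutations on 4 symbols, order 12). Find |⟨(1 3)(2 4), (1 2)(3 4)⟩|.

|⟨(1 3)(2 4)⟩| = 2 and |⟨(1 2)(3 4)⟩| = 2, so |H| is a multiple of lcm(2, 2) = 2 and divides |G| = 12.
Closing under the operation: H = {e, (1 2)(3 4), (1 3)(2 4), (1 4)(2 3)}, so |H| = 4.

4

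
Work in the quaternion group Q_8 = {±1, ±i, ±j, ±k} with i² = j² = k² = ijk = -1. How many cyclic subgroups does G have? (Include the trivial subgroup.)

Each element a generates a cyclic subgroup ⟨a⟩; distinct elements may generate the same one (a cyclic group of order d has φ(d) generators).
Cyclic subgroups by order — order 1: 1; order 2: 1; order 4: 3.
Total: 5.

5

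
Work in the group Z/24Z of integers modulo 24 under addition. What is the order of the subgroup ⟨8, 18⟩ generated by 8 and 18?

|⟨8⟩| = 3 and |⟨18⟩| = 4, so |H| is a multiple of lcm(3, 4) = 12 and divides |G| = 24.
Closing under the operation: H = {0, 2, 4, 6, 8, 10, 12, 14, 16, 18, 20, 22}, so |H| = 12.

12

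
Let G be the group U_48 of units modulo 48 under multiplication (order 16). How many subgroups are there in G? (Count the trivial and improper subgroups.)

|G| = 16, so by Lagrange every subgroup order divides 16. Divisors: 1, 2, 4, 8, 16.
Subgroups by order — order 1: 1; order 2: 7; order 4: 11; order 8: 7; order 16: 1.
Total: 1 + 7 + 11 + 7 + 1 = 27.

27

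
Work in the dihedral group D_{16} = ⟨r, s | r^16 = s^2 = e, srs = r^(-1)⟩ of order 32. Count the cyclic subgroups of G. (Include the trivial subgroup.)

21

Each element a generates a cyclic subgroup ⟨a⟩; distinct elements may generate the same one (a cyclic group of order d has φ(d) generators).
Cyclic subgroups by order — order 1: 1; order 2: 17; order 4: 1; order 8: 1; order 16: 1.
Total: 21.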